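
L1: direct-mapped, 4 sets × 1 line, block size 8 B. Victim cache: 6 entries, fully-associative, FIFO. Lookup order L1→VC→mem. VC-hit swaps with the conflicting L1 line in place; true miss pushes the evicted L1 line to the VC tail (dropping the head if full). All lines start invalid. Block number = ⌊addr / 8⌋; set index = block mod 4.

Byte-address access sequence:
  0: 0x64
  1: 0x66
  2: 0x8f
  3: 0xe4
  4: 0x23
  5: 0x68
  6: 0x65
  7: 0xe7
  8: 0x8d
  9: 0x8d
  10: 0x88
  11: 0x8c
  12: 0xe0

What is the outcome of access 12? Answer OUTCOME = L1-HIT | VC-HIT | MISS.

  [0] addr=0x64 blk=12 s=0: MISS | VC []
  [1] addr=0x66 blk=12 s=0: L1-HIT | VC []
  [2] addr=0x8f blk=17 s=1: MISS | VC []
  [3] addr=0xe4 blk=28 s=0: MISS | VC [12]
  [4] addr=0x23 blk=4 s=0: MISS | VC [12, 28]
  [5] addr=0x68 blk=13 s=1: MISS | VC [12, 28, 17]
  [6] addr=0x65 blk=12 s=0: VC-HIT | VC [4, 28, 17]
  [7] addr=0xe7 blk=28 s=0: VC-HIT | VC [4, 12, 17]
  [8] addr=0x8d blk=17 s=1: VC-HIT | VC [4, 12, 13]
  [9] addr=0x8d blk=17 s=1: L1-HIT | VC [4, 12, 13]
  [10] addr=0x88 blk=17 s=1: L1-HIT | VC [4, 12, 13]
  [11] addr=0x8c blk=17 s=1: L1-HIT | VC [4, 12, 13]
  [12] addr=0xe0 blk=28 s=0: L1-HIT | VC [4, 12, 13]

OUTCOME = L1-HIT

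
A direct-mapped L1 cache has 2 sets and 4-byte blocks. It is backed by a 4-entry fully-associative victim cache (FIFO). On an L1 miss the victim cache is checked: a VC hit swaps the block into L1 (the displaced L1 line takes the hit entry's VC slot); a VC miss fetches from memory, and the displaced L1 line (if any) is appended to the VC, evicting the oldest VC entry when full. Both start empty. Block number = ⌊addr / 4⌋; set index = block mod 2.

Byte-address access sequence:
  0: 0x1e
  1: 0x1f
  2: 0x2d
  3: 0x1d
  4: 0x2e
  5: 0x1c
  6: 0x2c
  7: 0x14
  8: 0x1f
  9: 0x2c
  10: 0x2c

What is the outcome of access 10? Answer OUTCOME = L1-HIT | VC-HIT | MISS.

  [0] addr=0x1e blk=7 s=1: MISS | VC []
  [1] addr=0x1f blk=7 s=1: L1-HIT | VC []
  [2] addr=0x2d blk=11 s=1: MISS | VC [7]
  [3] addr=0x1d blk=7 s=1: VC-HIT | VC [11]
  [4] addr=0x2e blk=11 s=1: VC-HIT | VC [7]
  [5] addr=0x1c blk=7 s=1: VC-HIT | VC [11]
  [6] addr=0x2c blk=11 s=1: VC-HIT | VC [7]
  [7] addr=0x14 blk=5 s=1: MISS | VC [7, 11]
  [8] addr=0x1f blk=7 s=1: VC-HIT | VC [5, 11]
  [9] addr=0x2c blk=11 s=1: VC-HIT | VC [5, 7]
  [10] addr=0x2c blk=11 s=1: L1-HIT | VC [5, 7]

OUTCOME = L1-HIT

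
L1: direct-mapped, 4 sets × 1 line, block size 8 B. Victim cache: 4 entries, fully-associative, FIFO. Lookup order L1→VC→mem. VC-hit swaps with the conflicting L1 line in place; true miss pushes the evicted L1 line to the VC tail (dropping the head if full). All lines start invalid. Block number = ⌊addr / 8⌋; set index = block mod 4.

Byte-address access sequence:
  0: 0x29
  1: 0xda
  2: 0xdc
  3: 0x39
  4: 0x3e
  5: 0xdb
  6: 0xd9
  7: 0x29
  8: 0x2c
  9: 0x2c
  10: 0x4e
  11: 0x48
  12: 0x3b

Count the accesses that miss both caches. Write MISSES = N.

#0 0x29→b5/s1 MISS; vc=[]
#1 0xda→b27/s3 MISS; vc=[]
#2 0xdc→b27/s3 L1-HIT; vc=[]
#3 0x39→b7/s3 MISS; vc=[27]
#4 0x3e→b7/s3 L1-HIT; vc=[27]
#5 0xdb→b27/s3 VC-HIT; vc=[7]
#6 0xd9→b27/s3 L1-HIT; vc=[7]
#7 0x29→b5/s1 L1-HIT; vc=[7]
#8 0x2c→b5/s1 L1-HIT; vc=[7]
#9 0x2c→b5/s1 L1-HIT; vc=[7]
#10 0x4e→b9/s1 MISS; vc=[7,5]
#11 0x48→b9/s1 L1-HIT; vc=[7,5]
#12 0x3b→b7/s3 VC-HIT; vc=[27,5]

MISSES = 4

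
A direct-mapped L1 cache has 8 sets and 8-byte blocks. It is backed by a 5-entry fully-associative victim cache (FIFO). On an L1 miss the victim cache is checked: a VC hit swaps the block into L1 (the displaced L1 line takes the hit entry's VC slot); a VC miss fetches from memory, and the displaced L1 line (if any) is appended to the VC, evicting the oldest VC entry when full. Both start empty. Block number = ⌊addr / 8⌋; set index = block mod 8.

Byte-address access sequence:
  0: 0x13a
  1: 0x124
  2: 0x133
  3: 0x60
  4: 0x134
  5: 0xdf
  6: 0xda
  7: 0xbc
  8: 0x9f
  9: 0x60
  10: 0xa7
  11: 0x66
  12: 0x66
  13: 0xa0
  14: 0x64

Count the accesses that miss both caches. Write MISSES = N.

0: 0x13a (blk 39, set 7) → MISS  vc=[]
1: 0x124 (blk 36, set 4) → MISS  vc=[]
2: 0x133 (blk 38, set 6) → MISS  vc=[]
3: 0x60 (blk 12, set 4) → MISS  vc=[36]
4: 0x134 (blk 38, set 6) → L1-HIT  vc=[36]
5: 0xdf (blk 27, set 3) → MISS  vc=[36]
6: 0xda (blk 27, set 3) → L1-HIT  vc=[36]
7: 0xbc (blk 23, set 7) → MISS  vc=[36, 39]
8: 0x9f (blk 19, set 3) → MISS  vc=[36, 39, 27]
9: 0x60 (blk 12, set 4) → L1-HIT  vc=[36, 39, 27]
10: 0xa7 (blk 20, set 4) → MISS  vc=[36, 39, 27, 12]
11: 0x66 (blk 12, set 4) → VC-HIT  vc=[36, 39, 27, 20]
12: 0x66 (blk 12, set 4) → L1-HIT  vc=[36, 39, 27, 20]
13: 0xa0 (blk 20, set 4) → VC-HIT  vc=[36, 39, 27, 12]
14: 0x64 (blk 12, set 4) → VC-HIT  vc=[36, 39, 27, 20]

MISSES = 8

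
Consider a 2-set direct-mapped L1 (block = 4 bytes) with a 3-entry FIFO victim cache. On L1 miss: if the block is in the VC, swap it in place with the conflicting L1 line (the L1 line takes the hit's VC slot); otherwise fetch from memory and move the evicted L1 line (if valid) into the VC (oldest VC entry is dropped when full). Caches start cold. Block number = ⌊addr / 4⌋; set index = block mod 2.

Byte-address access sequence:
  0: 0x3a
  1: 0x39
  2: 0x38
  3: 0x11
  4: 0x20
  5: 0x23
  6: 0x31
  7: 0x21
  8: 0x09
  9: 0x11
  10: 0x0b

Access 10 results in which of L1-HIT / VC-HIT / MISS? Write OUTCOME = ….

OUTCOME = VC-HIT

0: 0x3a (blk 14, set 0) → MISS  vc=[]
1: 0x39 (blk 14, set 0) → L1-HIT  vc=[]
2: 0x38 (blk 14, set 0) → L1-HIT  vc=[]
3: 0x11 (blk 4, set 0) → MISS  vc=[14]
4: 0x20 (blk 8, set 0) → MISS  vc=[14, 4]
5: 0x23 (blk 8, set 0) → L1-HIT  vc=[14, 4]
6: 0x31 (blk 12, set 0) → MISS  vc=[14, 4, 8]
7: 0x21 (blk 8, set 0) → VC-HIT  vc=[14, 4, 12]
8: 0x9 (blk 2, set 0) → MISS  vc=[4, 12, 8]
9: 0x11 (blk 4, set 0) → VC-HIT  vc=[2, 12, 8]
10: 0xb (blk 2, set 0) → VC-HIT  vc=[4, 12, 8]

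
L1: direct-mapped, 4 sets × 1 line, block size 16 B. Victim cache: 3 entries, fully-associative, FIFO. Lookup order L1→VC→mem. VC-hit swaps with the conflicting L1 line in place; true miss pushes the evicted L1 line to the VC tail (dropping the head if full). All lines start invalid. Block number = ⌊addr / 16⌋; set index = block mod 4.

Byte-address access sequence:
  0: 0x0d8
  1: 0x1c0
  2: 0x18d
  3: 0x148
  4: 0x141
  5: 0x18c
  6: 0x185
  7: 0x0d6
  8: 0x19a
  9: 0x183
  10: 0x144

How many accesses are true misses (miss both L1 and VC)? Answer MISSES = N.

0: 0xd8 (blk 13, set 1) → MISS  vc=[]
1: 0x1c0 (blk 28, set 0) → MISS  vc=[]
2: 0x18d (blk 24, set 0) → MISS  vc=[28]
3: 0x148 (blk 20, set 0) → MISS  vc=[28, 24]
4: 0x141 (blk 20, set 0) → L1-HIT  vc=[28, 24]
5: 0x18c (blk 24, set 0) → VC-HIT  vc=[28, 20]
6: 0x185 (blk 24, set 0) → L1-HIT  vc=[28, 20]
7: 0xd6 (blk 13, set 1) → L1-HIT  vc=[28, 20]
8: 0x19a (blk 25, set 1) → MISS  vc=[28, 20, 13]
9: 0x183 (blk 24, set 0) → L1-HIT  vc=[28, 20, 13]
10: 0x144 (blk 20, set 0) → VC-HIT  vc=[28, 24, 13]

MISSES = 5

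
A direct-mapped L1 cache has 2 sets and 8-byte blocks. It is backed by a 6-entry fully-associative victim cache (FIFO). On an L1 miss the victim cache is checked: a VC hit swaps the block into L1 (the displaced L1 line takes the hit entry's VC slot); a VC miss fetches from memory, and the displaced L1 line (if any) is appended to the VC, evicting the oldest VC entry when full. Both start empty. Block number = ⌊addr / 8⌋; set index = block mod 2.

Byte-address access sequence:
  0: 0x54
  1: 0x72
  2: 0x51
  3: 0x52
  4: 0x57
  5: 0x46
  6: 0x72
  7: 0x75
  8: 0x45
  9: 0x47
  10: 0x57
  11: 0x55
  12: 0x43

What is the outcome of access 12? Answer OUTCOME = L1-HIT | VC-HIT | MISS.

OUTCOME = VC-HIT

  [0] addr=0x54 blk=10 s=0: MISS | VC []
  [1] addr=0x72 blk=14 s=0: MISS | VC [10]
  [2] addr=0x51 blk=10 s=0: VC-HIT | VC [14]
  [3] addr=0x52 blk=10 s=0: L1-HIT | VC [14]
  [4] addr=0x57 blk=10 s=0: L1-HIT | VC [14]
  [5] addr=0x46 blk=8 s=0: MISS | VC [14, 10]
  [6] addr=0x72 blk=14 s=0: VC-HIT | VC [8, 10]
  [7] addr=0x75 blk=14 s=0: L1-HIT | VC [8, 10]
  [8] addr=0x45 blk=8 s=0: VC-HIT | VC [14, 10]
  [9] addr=0x47 blk=8 s=0: L1-HIT | VC [14, 10]
  [10] addr=0x57 blk=10 s=0: VC-HIT | VC [14, 8]
  [11] addr=0x55 blk=10 s=0: L1-HIT | VC [14, 8]
  [12] addr=0x43 blk=8 s=0: VC-HIT | VC [14, 10]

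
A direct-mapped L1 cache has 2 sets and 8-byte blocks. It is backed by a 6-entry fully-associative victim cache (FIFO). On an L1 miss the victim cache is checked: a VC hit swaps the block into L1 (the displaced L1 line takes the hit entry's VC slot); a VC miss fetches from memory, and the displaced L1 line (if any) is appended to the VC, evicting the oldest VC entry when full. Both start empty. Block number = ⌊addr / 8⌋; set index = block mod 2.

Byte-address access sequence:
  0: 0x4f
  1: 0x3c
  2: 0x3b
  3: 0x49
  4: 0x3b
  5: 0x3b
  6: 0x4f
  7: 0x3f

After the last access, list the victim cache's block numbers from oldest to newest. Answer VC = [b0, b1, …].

VC = [9]

#0 0x4f→b9/s1 MISS; vc=[]
#1 0x3c→b7/s1 MISS; vc=[9]
#2 0x3b→b7/s1 L1-HIT; vc=[9]
#3 0x49→b9/s1 VC-HIT; vc=[7]
#4 0x3b→b7/s1 VC-HIT; vc=[9]
#5 0x3b→b7/s1 L1-HIT; vc=[9]
#6 0x4f→b9/s1 VC-HIT; vc=[7]
#7 0x3f→b7/s1 VC-HIT; vc=[9]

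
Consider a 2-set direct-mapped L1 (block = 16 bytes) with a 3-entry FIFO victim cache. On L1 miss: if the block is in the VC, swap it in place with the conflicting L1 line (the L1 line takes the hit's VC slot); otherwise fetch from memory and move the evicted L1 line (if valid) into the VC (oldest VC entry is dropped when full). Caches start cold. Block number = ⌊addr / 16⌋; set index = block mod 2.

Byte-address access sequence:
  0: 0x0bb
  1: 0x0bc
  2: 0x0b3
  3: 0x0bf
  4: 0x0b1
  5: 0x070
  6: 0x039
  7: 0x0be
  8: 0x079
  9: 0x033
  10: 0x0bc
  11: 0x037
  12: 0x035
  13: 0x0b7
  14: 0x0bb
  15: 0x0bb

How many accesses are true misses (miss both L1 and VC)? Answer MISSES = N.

  [0] addr=0xbb blk=11 s=1: MISS | VC []
  [1] addr=0xbc blk=11 s=1: L1-HIT | VC []
  [2] addr=0xb3 blk=11 s=1: L1-HIT | VC []
  [3] addr=0xbf blk=11 s=1: L1-HIT | VC []
  [4] addr=0xb1 blk=11 s=1: L1-HIT | VC []
  [5] addr=0x70 blk=7 s=1: MISS | VC [11]
  [6] addr=0x39 blk=3 s=1: MISS | VC [11, 7]
  [7] addr=0xbe blk=11 s=1: VC-HIT | VC [3, 7]
  [8] addr=0x79 blk=7 s=1: VC-HIT | VC [3, 11]
  [9] addr=0x33 blk=3 s=1: VC-HIT | VC [7, 11]
  [10] addr=0xbc blk=11 s=1: VC-HIT | VC [7, 3]
  [11] addr=0x37 blk=3 s=1: VC-HIT | VC [7, 11]
  [12] addr=0x35 blk=3 s=1: L1-HIT | VC [7, 11]
  [13] addr=0xb7 blk=11 s=1: VC-HIT | VC [7, 3]
  [14] addr=0xbb blk=11 s=1: L1-HIT | VC [7, 3]
  [15] addr=0xbb blk=11 s=1: L1-HIT | VC [7, 3]

MISSES = 3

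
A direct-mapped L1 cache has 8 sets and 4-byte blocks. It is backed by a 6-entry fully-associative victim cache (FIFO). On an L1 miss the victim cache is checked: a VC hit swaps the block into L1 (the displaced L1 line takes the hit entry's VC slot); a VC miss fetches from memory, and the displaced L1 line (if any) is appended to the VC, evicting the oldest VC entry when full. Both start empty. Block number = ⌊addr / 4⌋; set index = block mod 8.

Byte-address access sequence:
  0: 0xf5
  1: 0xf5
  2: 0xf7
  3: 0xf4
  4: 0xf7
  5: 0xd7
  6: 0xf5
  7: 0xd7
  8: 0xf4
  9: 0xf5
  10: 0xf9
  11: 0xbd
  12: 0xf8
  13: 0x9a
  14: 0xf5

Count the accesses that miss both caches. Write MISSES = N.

  [0] addr=0xf5 blk=61 s=5: MISS | VC []
  [1] addr=0xf5 blk=61 s=5: L1-HIT | VC []
  [2] addr=0xf7 blk=61 s=5: L1-HIT | VC []
  [3] addr=0xf4 blk=61 s=5: L1-HIT | VC []
  [4] addr=0xf7 blk=61 s=5: L1-HIT | VC []
  [5] addr=0xd7 blk=53 s=5: MISS | VC [61]
  [6] addr=0xf5 blk=61 s=5: VC-HIT | VC [53]
  [7] addr=0xd7 blk=53 s=5: VC-HIT | VC [61]
  [8] addr=0xf4 blk=61 s=5: VC-HIT | VC [53]
  [9] addr=0xf5 blk=61 s=5: L1-HIT | VC [53]
  [10] addr=0xf9 blk=62 s=6: MISS | VC [53]
  [11] addr=0xbd blk=47 s=7: MISS | VC [53]
  [12] addr=0xf8 blk=62 s=6: L1-HIT | VC [53]
  [13] addr=0x9a blk=38 s=6: MISS | VC [53, 62]
  [14] addr=0xf5 blk=61 s=5: L1-HIT | VC [53, 62]

MISSES = 5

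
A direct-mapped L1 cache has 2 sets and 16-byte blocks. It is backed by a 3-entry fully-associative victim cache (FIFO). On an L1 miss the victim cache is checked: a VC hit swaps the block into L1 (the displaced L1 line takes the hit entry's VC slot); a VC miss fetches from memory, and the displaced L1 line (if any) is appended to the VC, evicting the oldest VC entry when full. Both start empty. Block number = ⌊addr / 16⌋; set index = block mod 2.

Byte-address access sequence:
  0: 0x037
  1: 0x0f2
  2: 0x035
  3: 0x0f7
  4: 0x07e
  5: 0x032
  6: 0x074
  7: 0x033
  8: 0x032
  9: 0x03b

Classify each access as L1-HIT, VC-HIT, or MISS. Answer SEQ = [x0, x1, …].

  [0] addr=0x37 blk=3 s=1: MISS | VC []
  [1] addr=0xf2 blk=15 s=1: MISS | VC [3]
  [2] addr=0x35 blk=3 s=1: VC-HIT | VC [15]
  [3] addr=0xf7 blk=15 s=1: VC-HIT | VC [3]
  [4] addr=0x7e blk=7 s=1: MISS | VC [3, 15]
  [5] addr=0x32 blk=3 s=1: VC-HIT | VC [7, 15]
  [6] addr=0x74 blk=7 s=1: VC-HIT | VC [3, 15]
  [7] addr=0x33 blk=3 s=1: VC-HIT | VC [7, 15]
  [8] addr=0x32 blk=3 s=1: L1-HIT | VC [7, 15]
  [9] addr=0x3b blk=3 s=1: L1-HIT | VC [7, 15]

SEQ = [MISS, MISS, VC-HIT, VC-HIT, MISS, VC-HIT, VC-HIT, VC-HIT, L1-HIT, L1-HIT]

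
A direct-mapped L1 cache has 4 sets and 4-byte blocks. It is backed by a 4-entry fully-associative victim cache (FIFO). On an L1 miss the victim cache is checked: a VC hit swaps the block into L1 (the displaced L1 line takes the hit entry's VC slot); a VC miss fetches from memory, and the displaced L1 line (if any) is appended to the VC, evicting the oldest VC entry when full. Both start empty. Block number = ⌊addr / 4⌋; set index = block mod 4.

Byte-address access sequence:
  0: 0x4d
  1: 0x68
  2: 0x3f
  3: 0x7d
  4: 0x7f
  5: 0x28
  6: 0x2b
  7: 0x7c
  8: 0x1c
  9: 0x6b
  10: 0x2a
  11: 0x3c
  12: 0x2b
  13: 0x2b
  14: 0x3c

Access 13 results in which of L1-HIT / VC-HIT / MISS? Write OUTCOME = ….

OUTCOME = L1-HIT

  [0] addr=0x4d blk=19 s=3: MISS | VC []
  [1] addr=0x68 blk=26 s=2: MISS | VC []
  [2] addr=0x3f blk=15 s=3: MISS | VC [19]
  [3] addr=0x7d blk=31 s=3: MISS | VC [19, 15]
  [4] addr=0x7f blk=31 s=3: L1-HIT | VC [19, 15]
  [5] addr=0x28 blk=10 s=2: MISS | VC [19, 15, 26]
  [6] addr=0x2b blk=10 s=2: L1-HIT | VC [19, 15, 26]
  [7] addr=0x7c blk=31 s=3: L1-HIT | VC [19, 15, 26]
  [8] addr=0x1c blk=7 s=3: MISS | VC [19, 15, 26, 31]
  [9] addr=0x6b blk=26 s=2: VC-HIT | VC [19, 15, 10, 31]
  [10] addr=0x2a blk=10 s=2: VC-HIT | VC [19, 15, 26, 31]
  [11] addr=0x3c blk=15 s=3: VC-HIT | VC [19, 7, 26, 31]
  [12] addr=0x2b blk=10 s=2: L1-HIT | VC [19, 7, 26, 31]
  [13] addr=0x2b blk=10 s=2: L1-HIT | VC [19, 7, 26, 31]
  [14] addr=0x3c blk=15 s=3: L1-HIT | VC [19, 7, 26, 31]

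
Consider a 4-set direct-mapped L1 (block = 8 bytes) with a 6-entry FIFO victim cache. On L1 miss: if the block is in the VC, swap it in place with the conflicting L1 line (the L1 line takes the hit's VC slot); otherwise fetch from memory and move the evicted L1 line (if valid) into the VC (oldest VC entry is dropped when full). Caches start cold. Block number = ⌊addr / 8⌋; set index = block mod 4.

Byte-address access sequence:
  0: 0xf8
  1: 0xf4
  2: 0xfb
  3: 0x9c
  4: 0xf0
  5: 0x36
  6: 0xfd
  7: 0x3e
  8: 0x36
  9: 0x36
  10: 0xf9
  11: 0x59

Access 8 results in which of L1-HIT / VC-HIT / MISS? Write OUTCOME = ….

0: 0xf8 (blk 31, set 3) → MISS  vc=[]
1: 0xf4 (blk 30, set 2) → MISS  vc=[]
2: 0xfb (blk 31, set 3) → L1-HIT  vc=[]
3: 0x9c (blk 19, set 3) → MISS  vc=[31]
4: 0xf0 (blk 30, set 2) → L1-HIT  vc=[31]
5: 0x36 (blk 6, set 2) → MISS  vc=[31, 30]
6: 0xfd (blk 31, set 3) → VC-HIT  vc=[19, 30]
7: 0x3e (blk 7, set 3) → MISS  vc=[19, 30, 31]
8: 0x36 (blk 6, set 2) → L1-HIT  vc=[19, 30, 31]
9: 0x36 (blk 6, set 2) → L1-HIT  vc=[19, 30, 31]
10: 0xf9 (blk 31, set 3) → VC-HIT  vc=[19, 30, 7]
11: 0x59 (blk 11, set 3) → MISS  vc=[19, 30, 7, 31]

OUTCOME = L1-HIT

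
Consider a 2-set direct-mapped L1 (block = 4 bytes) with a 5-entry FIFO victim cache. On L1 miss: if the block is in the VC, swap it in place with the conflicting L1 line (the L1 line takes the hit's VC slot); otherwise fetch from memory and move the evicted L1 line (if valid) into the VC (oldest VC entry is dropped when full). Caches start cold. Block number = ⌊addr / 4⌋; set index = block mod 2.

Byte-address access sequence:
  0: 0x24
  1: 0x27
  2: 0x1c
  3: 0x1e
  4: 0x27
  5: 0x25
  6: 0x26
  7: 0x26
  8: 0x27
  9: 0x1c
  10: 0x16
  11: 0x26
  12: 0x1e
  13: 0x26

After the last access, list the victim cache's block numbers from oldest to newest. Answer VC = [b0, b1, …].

VC = [5, 7]

0: 0x24 (blk 9, set 1) → MISS  vc=[]
1: 0x27 (blk 9, set 1) → L1-HIT  vc=[]
2: 0x1c (blk 7, set 1) → MISS  vc=[9]
3: 0x1e (blk 7, set 1) → L1-HIT  vc=[9]
4: 0x27 (blk 9, set 1) → VC-HIT  vc=[7]
5: 0x25 (blk 9, set 1) → L1-HIT  vc=[7]
6: 0x26 (blk 9, set 1) → L1-HIT  vc=[7]
7: 0x26 (blk 9, set 1) → L1-HIT  vc=[7]
8: 0x27 (blk 9, set 1) → L1-HIT  vc=[7]
9: 0x1c (blk 7, set 1) → VC-HIT  vc=[9]
10: 0x16 (blk 5, set 1) → MISS  vc=[9, 7]
11: 0x26 (blk 9, set 1) → VC-HIT  vc=[5, 7]
12: 0x1e (blk 7, set 1) → VC-HIT  vc=[5, 9]
13: 0x26 (blk 9, set 1) → VC-HIT  vc=[5, 7]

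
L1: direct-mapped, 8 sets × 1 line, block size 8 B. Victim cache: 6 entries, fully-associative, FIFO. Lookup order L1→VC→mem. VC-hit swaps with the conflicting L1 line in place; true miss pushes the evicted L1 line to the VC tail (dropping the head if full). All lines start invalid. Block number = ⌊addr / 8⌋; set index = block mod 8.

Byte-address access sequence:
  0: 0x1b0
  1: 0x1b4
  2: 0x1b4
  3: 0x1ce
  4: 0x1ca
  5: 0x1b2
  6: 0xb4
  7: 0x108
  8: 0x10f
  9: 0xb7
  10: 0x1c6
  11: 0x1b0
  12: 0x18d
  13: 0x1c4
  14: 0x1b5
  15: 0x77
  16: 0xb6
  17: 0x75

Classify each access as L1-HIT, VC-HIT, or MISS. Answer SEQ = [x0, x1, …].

  [0] addr=0x1b0 blk=54 s=6: MISS | VC []
  [1] addr=0x1b4 blk=54 s=6: L1-HIT | VC []
  [2] addr=0x1b4 blk=54 s=6: L1-HIT | VC []
  [3] addr=0x1ce blk=57 s=1: MISS | VC []
  [4] addr=0x1ca blk=57 s=1: L1-HIT | VC []
  [5] addr=0x1b2 blk=54 s=6: L1-HIT | VC []
  [6] addr=0xb4 blk=22 s=6: MISS | VC [54]
  [7] addr=0x108 blk=33 s=1: MISS | VC [54, 57]
  [8] addr=0x10f blk=33 s=1: L1-HIT | VC [54, 57]
  [9] addr=0xb7 blk=22 s=6: L1-HIT | VC [54, 57]
  [10] addr=0x1c6 blk=56 s=0: MISS | VC [54, 57]
  [11] addr=0x1b0 blk=54 s=6: VC-HIT | VC [22, 57]
  [12] addr=0x18d blk=49 s=1: MISS | VC [22, 57, 33]
  [13] addr=0x1c4 blk=56 s=0: L1-HIT | VC [22, 57, 33]
  [14] addr=0x1b5 blk=54 s=6: L1-HIT | VC [22, 57, 33]
  [15] addr=0x77 blk=14 s=6: MISS | VC [22, 57, 33, 54]
  [16] addr=0xb6 blk=22 s=6: VC-HIT | VC [14, 57, 33, 54]
  [17] addr=0x75 blk=14 s=6: VC-HIT | VC [22, 57, 33, 54]

SEQ = [MISS, L1-HIT, L1-HIT, MISS, L1-HIT, L1-HIT, MISS, MISS, L1-HIT, L1-HIT, MISS, VC-HIT, MISS, L1-HIT, L1-HIT, MISS, VC-HIT, VC-HIT]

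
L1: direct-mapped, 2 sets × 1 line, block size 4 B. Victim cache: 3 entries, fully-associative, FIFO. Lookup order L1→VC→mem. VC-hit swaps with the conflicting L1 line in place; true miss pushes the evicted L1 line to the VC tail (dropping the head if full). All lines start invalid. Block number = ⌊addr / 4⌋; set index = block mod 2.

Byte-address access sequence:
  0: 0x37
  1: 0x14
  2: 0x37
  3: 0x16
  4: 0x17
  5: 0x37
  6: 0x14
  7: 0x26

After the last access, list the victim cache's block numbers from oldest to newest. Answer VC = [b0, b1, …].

  [0] addr=0x37 blk=13 s=1: MISS | VC []
  [1] addr=0x14 blk=5 s=1: MISS | VC [13]
  [2] addr=0x37 blk=13 s=1: VC-HIT | VC [5]
  [3] addr=0x16 blk=5 s=1: VC-HIT | VC [13]
  [4] addr=0x17 blk=5 s=1: L1-HIT | VC [13]
  [5] addr=0x37 blk=13 s=1: VC-HIT | VC [5]
  [6] addr=0x14 blk=5 s=1: VC-HIT | VC [13]
  [7] addr=0x26 blk=9 s=1: MISS | VC [13, 5]

VC = [13, 5]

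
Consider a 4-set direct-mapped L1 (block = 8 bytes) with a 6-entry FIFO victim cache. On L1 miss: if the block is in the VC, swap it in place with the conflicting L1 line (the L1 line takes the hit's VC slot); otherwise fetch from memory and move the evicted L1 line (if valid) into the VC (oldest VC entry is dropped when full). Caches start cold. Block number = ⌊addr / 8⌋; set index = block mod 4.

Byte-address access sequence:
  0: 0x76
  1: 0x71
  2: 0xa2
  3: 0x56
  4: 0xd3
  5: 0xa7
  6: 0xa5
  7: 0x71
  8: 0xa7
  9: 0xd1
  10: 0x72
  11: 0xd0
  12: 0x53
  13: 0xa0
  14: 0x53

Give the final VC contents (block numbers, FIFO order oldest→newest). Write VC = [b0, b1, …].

VC = [14, 26]

0: 0x76 (blk 14, set 2) → MISS  vc=[]
1: 0x71 (blk 14, set 2) → L1-HIT  vc=[]
2: 0xa2 (blk 20, set 0) → MISS  vc=[]
3: 0x56 (blk 10, set 2) → MISS  vc=[14]
4: 0xd3 (blk 26, set 2) → MISS  vc=[14, 10]
5: 0xa7 (blk 20, set 0) → L1-HIT  vc=[14, 10]
6: 0xa5 (blk 20, set 0) → L1-HIT  vc=[14, 10]
7: 0x71 (blk 14, set 2) → VC-HIT  vc=[26, 10]
8: 0xa7 (blk 20, set 0) → L1-HIT  vc=[26, 10]
9: 0xd1 (blk 26, set 2) → VC-HIT  vc=[14, 10]
10: 0x72 (blk 14, set 2) → VC-HIT  vc=[26, 10]
11: 0xd0 (blk 26, set 2) → VC-HIT  vc=[14, 10]
12: 0x53 (blk 10, set 2) → VC-HIT  vc=[14, 26]
13: 0xa0 (blk 20, set 0) → L1-HIT  vc=[14, 26]
14: 0x53 (blk 10, set 2) → L1-HIT  vc=[14, 26]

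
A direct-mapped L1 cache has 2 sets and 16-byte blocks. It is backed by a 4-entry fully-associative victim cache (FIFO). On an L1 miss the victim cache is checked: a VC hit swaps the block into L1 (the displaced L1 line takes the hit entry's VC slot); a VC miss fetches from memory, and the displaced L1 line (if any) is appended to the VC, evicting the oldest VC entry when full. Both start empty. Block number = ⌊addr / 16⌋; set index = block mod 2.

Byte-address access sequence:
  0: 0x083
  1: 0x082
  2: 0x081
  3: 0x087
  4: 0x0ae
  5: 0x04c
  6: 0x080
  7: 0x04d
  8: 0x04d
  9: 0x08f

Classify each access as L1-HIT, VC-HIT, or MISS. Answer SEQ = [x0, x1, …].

SEQ = [MISS, L1-HIT, L1-HIT, L1-HIT, MISS, MISS, VC-HIT, VC-HIT, L1-HIT, VC-HIT]

#0 0x83→b8/s0 MISS; vc=[]
#1 0x82→b8/s0 L1-HIT; vc=[]
#2 0x81→b8/s0 L1-HIT; vc=[]
#3 0x87→b8/s0 L1-HIT; vc=[]
#4 0xae→b10/s0 MISS; vc=[8]
#5 0x4c→b4/s0 MISS; vc=[8,10]
#6 0x80→b8/s0 VC-HIT; vc=[4,10]
#7 0x4d→b4/s0 VC-HIT; vc=[8,10]
#8 0x4d→b4/s0 L1-HIT; vc=[8,10]
#9 0x8f→b8/s0 VC-HIT; vc=[4,10]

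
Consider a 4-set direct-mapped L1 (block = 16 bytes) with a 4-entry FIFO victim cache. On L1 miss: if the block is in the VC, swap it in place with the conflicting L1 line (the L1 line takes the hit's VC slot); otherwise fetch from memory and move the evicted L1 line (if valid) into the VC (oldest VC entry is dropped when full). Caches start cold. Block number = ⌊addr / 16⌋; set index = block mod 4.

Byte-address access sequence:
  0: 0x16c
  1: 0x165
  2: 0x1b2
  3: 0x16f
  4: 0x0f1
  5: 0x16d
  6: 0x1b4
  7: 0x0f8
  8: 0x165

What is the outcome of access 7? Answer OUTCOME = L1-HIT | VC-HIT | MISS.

0: 0x16c (blk 22, set 2) → MISS  vc=[]
1: 0x165 (blk 22, set 2) → L1-HIT  vc=[]
2: 0x1b2 (blk 27, set 3) → MISS  vc=[]
3: 0x16f (blk 22, set 2) → L1-HIT  vc=[]
4: 0xf1 (blk 15, set 3) → MISS  vc=[27]
5: 0x16d (blk 22, set 2) → L1-HIT  vc=[27]
6: 0x1b4 (blk 27, set 3) → VC-HIT  vc=[15]
7: 0xf8 (blk 15, set 3) → VC-HIT  vc=[27]
8: 0x165 (blk 22, set 2) → L1-HIT  vc=[27]

OUTCOME = VC-HIT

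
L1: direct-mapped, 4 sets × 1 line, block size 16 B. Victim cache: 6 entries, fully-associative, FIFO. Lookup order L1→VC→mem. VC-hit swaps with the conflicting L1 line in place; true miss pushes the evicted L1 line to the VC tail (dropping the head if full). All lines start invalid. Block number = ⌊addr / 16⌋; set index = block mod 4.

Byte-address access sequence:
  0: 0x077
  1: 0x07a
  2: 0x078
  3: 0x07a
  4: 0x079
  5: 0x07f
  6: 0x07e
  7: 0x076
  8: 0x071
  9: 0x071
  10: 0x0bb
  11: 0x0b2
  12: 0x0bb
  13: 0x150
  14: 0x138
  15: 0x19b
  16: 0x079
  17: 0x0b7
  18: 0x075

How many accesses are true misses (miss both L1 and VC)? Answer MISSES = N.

MISSES = 5

  [0] addr=0x77 blk=7 s=3: MISS | VC []
  [1] addr=0x7a blk=7 s=3: L1-HIT | VC []
  [2] addr=0x78 blk=7 s=3: L1-HIT | VC []
  [3] addr=0x7a blk=7 s=3: L1-HIT | VC []
  [4] addr=0x79 blk=7 s=3: L1-HIT | VC []
  [5] addr=0x7f blk=7 s=3: L1-HIT | VC []
  [6] addr=0x7e blk=7 s=3: L1-HIT | VC []
  [7] addr=0x76 blk=7 s=3: L1-HIT | VC []
  [8] addr=0x71 blk=7 s=3: L1-HIT | VC []
  [9] addr=0x71 blk=7 s=3: L1-HIT | VC []
  [10] addr=0xbb blk=11 s=3: MISS | VC [7]
  [11] addr=0xb2 blk=11 s=3: L1-HIT | VC [7]
  [12] addr=0xbb blk=11 s=3: L1-HIT | VC [7]
  [13] addr=0x150 blk=21 s=1: MISS | VC [7]
  [14] addr=0x138 blk=19 s=3: MISS | VC [7, 11]
  [15] addr=0x19b blk=25 s=1: MISS | VC [7, 11, 21]
  [16] addr=0x79 blk=7 s=3: VC-HIT | VC [19, 11, 21]
  [17] addr=0xb7 blk=11 s=3: VC-HIT | VC [19, 7, 21]
  [18] addr=0x75 blk=7 s=3: VC-HIT | VC [19, 11, 21]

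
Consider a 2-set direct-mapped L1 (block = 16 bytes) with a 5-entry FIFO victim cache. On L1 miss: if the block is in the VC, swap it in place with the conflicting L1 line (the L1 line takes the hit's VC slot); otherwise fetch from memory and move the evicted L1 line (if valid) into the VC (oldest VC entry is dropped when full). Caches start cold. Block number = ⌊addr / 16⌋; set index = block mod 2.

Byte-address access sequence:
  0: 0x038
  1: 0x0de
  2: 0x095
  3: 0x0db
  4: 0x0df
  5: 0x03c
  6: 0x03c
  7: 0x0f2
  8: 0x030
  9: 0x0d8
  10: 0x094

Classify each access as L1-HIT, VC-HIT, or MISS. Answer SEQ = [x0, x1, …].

SEQ = [MISS, MISS, MISS, VC-HIT, L1-HIT, VC-HIT, L1-HIT, MISS, VC-HIT, VC-HIT, VC-HIT]

0: 0x38 (blk 3, set 1) → MISS  vc=[]
1: 0xde (blk 13, set 1) → MISS  vc=[3]
2: 0x95 (blk 9, set 1) → MISS  vc=[3, 13]
3: 0xdb (blk 13, set 1) → VC-HIT  vc=[3, 9]
4: 0xdf (blk 13, set 1) → L1-HIT  vc=[3, 9]
5: 0x3c (blk 3, set 1) → VC-HIT  vc=[13, 9]
6: 0x3c (blk 3, set 1) → L1-HIT  vc=[13, 9]
7: 0xf2 (blk 15, set 1) → MISS  vc=[13, 9, 3]
8: 0x30 (blk 3, set 1) → VC-HIT  vc=[13, 9, 15]
9: 0xd8 (blk 13, set 1) → VC-HIT  vc=[3, 9, 15]
10: 0x94 (blk 9, set 1) → VC-HIT  vc=[3, 13, 15]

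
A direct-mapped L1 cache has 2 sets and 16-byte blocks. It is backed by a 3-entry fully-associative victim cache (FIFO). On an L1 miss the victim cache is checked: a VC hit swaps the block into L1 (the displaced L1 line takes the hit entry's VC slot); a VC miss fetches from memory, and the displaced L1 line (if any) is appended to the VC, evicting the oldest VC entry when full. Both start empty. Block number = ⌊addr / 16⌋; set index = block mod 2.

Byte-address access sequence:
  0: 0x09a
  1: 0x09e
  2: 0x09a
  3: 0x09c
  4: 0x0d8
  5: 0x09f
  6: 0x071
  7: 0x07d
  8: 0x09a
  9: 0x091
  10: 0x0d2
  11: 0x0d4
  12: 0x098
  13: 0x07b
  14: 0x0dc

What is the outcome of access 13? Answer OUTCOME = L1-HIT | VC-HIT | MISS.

OUTCOME = VC-HIT

  [0] addr=0x9a blk=9 s=1: MISS | VC []
  [1] addr=0x9e blk=9 s=1: L1-HIT | VC []
  [2] addr=0x9a blk=9 s=1: L1-HIT | VC []
  [3] addr=0x9c blk=9 s=1: L1-HIT | VC []
  [4] addr=0xd8 blk=13 s=1: MISS | VC [9]
  [5] addr=0x9f blk=9 s=1: VC-HIT | VC [13]
  [6] addr=0x71 blk=7 s=1: MISS | VC [13, 9]
  [7] addr=0x7d blk=7 s=1: L1-HIT | VC [13, 9]
  [8] addr=0x9a blk=9 s=1: VC-HIT | VC [13, 7]
  [9] addr=0x91 blk=9 s=1: L1-HIT | VC [13, 7]
  [10] addr=0xd2 blk=13 s=1: VC-HIT | VC [9, 7]
  [11] addr=0xd4 blk=13 s=1: L1-HIT | VC [9, 7]
  [12] addr=0x98 blk=9 s=1: VC-HIT | VC [13, 7]
  [13] addr=0x7b blk=7 s=1: VC-HIT | VC [13, 9]
  [14] addr=0xdc blk=13 s=1: VC-HIT | VC [7, 9]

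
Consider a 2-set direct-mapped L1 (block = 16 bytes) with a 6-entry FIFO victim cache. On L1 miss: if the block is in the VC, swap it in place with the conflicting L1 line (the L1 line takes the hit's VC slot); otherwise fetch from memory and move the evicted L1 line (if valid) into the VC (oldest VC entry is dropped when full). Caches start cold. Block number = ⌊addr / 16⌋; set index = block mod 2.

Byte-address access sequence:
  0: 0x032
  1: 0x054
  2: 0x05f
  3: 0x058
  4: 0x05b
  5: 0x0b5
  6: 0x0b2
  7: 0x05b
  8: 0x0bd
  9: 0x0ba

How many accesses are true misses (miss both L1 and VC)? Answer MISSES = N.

0: 0x32 (blk 3, set 1) → MISS  vc=[]
1: 0x54 (blk 5, set 1) → MISS  vc=[3]
2: 0x5f (blk 5, set 1) → L1-HIT  vc=[3]
3: 0x58 (blk 5, set 1) → L1-HIT  vc=[3]
4: 0x5b (blk 5, set 1) → L1-HIT  vc=[3]
5: 0xb5 (blk 11, set 1) → MISS  vc=[3, 5]
6: 0xb2 (blk 11, set 1) → L1-HIT  vc=[3, 5]
7: 0x5b (blk 5, set 1) → VC-HIT  vc=[3, 11]
8: 0xbd (blk 11, set 1) → VC-HIT  vc=[3, 5]
9: 0xba (blk 11, set 1) → L1-HIT  vc=[3, 5]

MISSES = 3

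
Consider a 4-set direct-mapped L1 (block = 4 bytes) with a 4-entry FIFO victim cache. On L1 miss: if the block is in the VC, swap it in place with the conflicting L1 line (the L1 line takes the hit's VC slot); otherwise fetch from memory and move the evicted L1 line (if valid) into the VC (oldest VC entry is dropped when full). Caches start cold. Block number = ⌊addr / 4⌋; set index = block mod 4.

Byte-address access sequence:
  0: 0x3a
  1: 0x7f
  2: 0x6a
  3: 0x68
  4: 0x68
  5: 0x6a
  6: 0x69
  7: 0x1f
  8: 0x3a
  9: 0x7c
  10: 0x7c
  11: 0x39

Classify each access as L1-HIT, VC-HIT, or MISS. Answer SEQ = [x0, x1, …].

0: 0x3a (blk 14, set 2) → MISS  vc=[]
1: 0x7f (blk 31, set 3) → MISS  vc=[]
2: 0x6a (blk 26, set 2) → MISS  vc=[14]
3: 0x68 (blk 26, set 2) → L1-HIT  vc=[14]
4: 0x68 (blk 26, set 2) → L1-HIT  vc=[14]
5: 0x6a (blk 26, set 2) → L1-HIT  vc=[14]
6: 0x69 (blk 26, set 2) → L1-HIT  vc=[14]
7: 0x1f (blk 7, set 3) → MISS  vc=[14, 31]
8: 0x3a (blk 14, set 2) → VC-HIT  vc=[26, 31]
9: 0x7c (blk 31, set 3) → VC-HIT  vc=[26, 7]
10: 0x7c (blk 31, set 3) → L1-HIT  vc=[26, 7]
11: 0x39 (blk 14, set 2) → L1-HIT  vc=[26, 7]

SEQ = [MISS, MISS, MISS, L1-HIT, L1-HIT, L1-HIT, L1-HIT, MISS, VC-HIT, VC-HIT, L1-HIT, L1-HIT]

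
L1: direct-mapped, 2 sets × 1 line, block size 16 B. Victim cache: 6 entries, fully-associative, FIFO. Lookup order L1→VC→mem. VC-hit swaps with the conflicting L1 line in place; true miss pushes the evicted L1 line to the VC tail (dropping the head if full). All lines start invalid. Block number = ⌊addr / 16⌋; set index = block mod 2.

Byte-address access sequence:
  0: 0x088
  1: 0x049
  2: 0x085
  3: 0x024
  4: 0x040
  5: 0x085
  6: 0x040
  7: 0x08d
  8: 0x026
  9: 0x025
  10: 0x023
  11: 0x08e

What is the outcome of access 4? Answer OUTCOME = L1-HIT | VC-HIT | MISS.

OUTCOME = VC-HIT

#0 0x88→b8/s0 MISS; vc=[]
#1 0x49→b4/s0 MISS; vc=[8]
#2 0x85→b8/s0 VC-HIT; vc=[4]
#3 0x24→b2/s0 MISS; vc=[4,8]
#4 0x40→b4/s0 VC-HIT; vc=[2,8]
#5 0x85→b8/s0 VC-HIT; vc=[2,4]
#6 0x40→b4/s0 VC-HIT; vc=[2,8]
#7 0x8d→b8/s0 VC-HIT; vc=[2,4]
#8 0x26→b2/s0 VC-HIT; vc=[8,4]
#9 0x25→b2/s0 L1-HIT; vc=[8,4]
#10 0x23→b2/s0 L1-HIT; vc=[8,4]
#11 0x8e→b8/s0 VC-HIT; vc=[2,4]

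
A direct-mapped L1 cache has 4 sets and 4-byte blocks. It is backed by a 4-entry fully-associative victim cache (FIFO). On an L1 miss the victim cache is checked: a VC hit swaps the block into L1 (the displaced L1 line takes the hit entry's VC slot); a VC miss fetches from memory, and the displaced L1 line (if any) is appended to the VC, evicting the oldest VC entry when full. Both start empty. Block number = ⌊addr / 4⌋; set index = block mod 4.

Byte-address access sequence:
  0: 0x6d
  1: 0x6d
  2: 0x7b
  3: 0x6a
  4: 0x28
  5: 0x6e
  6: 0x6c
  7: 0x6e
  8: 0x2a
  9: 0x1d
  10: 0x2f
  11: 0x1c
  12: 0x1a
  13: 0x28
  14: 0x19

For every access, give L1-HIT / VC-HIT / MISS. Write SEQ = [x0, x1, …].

  [0] addr=0x6d blk=27 s=3: MISS | VC []
  [1] addr=0x6d blk=27 s=3: L1-HIT | VC []
  [2] addr=0x7b blk=30 s=2: MISS | VC []
  [3] addr=0x6a blk=26 s=2: MISS | VC [30]
  [4] addr=0x28 blk=10 s=2: MISS | VC [30, 26]
  [5] addr=0x6e blk=27 s=3: L1-HIT | VC [30, 26]
  [6] addr=0x6c blk=27 s=3: L1-HIT | VC [30, 26]
  [7] addr=0x6e blk=27 s=3: L1-HIT | VC [30, 26]
  [8] addr=0x2a blk=10 s=2: L1-HIT | VC [30, 26]
  [9] addr=0x1d blk=7 s=3: MISS | VC [30, 26, 27]
  [10] addr=0x2f blk=11 s=3: MISS | VC [30, 26, 27, 7]
  [11] addr=0x1c blk=7 s=3: VC-HIT | VC [30, 26, 27, 11]
  [12] addr=0x1a blk=6 s=2: MISS | VC [26, 27, 11, 10]
  [13] addr=0x28 blk=10 s=2: VC-HIT | VC [26, 27, 11, 6]
  [14] addr=0x19 blk=6 s=2: VC-HIT | VC [26, 27, 11, 10]

SEQ = [MISS, L1-HIT, MISS, MISS, MISS, L1-HIT, L1-HIT, L1-HIT, L1-HIT, MISS, MISS, VC-HIT, MISS, VC-HIT, VC-HIT]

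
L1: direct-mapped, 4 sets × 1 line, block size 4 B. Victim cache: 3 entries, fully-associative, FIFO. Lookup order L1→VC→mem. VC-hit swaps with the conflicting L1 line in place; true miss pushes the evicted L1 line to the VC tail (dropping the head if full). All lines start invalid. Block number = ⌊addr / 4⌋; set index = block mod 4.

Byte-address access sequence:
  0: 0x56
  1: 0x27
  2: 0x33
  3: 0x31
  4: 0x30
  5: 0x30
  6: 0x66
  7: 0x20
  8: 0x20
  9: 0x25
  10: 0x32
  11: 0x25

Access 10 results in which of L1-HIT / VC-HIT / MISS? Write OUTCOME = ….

#0 0x56→b21/s1 MISS; vc=[]
#1 0x27→b9/s1 MISS; vc=[21]
#2 0x33→b12/s0 MISS; vc=[21]
#3 0x31→b12/s0 L1-HIT; vc=[21]
#4 0x30→b12/s0 L1-HIT; vc=[21]
#5 0x30→b12/s0 L1-HIT; vc=[21]
#6 0x66→b25/s1 MISS; vc=[21,9]
#7 0x20→b8/s0 MISS; vc=[21,9,12]
#8 0x20→b8/s0 L1-HIT; vc=[21,9,12]
#9 0x25→b9/s1 VC-HIT; vc=[21,25,12]
#10 0x32→b12/s0 VC-HIT; vc=[21,25,8]
#11 0x25→b9/s1 L1-HIT; vc=[21,25,8]

OUTCOME = VC-HIT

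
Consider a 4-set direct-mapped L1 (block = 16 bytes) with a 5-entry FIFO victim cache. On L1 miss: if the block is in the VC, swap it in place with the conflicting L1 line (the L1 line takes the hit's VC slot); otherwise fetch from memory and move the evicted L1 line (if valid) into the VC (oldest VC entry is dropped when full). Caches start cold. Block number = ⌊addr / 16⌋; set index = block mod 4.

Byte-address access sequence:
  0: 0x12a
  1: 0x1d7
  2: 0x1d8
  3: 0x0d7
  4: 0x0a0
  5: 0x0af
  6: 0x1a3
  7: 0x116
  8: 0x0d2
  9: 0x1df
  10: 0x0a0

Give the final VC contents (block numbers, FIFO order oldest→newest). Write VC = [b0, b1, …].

  [0] addr=0x12a blk=18 s=2: MISS | VC []
  [1] addr=0x1d7 blk=29 s=1: MISS | VC []
  [2] addr=0x1d8 blk=29 s=1: L1-HIT | VC []
  [3] addr=0xd7 blk=13 s=1: MISS | VC [29]
  [4] addr=0xa0 blk=10 s=2: MISS | VC [29, 18]
  [5] addr=0xaf blk=10 s=2: L1-HIT | VC [29, 18]
  [6] addr=0x1a3 blk=26 s=2: MISS | VC [29, 18, 10]
  [7] addr=0x116 blk=17 s=1: MISS | VC [29, 18, 10, 13]
  [8] addr=0xd2 blk=13 s=1: VC-HIT | VC [29, 18, 10, 17]
  [9] addr=0x1df blk=29 s=1: VC-HIT | VC [13, 18, 10, 17]
  [10] addr=0xa0 blk=10 s=2: VC-HIT | VC [13, 18, 26, 17]

VC = [13, 18, 26, 17]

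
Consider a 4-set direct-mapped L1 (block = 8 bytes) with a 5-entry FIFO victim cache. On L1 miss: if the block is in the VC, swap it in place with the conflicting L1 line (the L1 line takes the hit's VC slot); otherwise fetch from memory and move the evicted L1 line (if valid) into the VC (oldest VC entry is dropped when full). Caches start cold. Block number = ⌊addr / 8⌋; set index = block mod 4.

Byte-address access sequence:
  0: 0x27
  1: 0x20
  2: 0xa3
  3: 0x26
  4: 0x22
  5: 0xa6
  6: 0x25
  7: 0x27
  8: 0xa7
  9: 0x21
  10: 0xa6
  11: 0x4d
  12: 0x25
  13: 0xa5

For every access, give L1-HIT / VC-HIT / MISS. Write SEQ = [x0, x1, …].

SEQ = [MISS, L1-HIT, MISS, VC-HIT, L1-HIT, VC-HIT, VC-HIT, L1-HIT, VC-HIT, VC-HIT, VC-HIT, MISS, VC-HIT, VC-HIT]

0: 0x27 (blk 4, set 0) → MISS  vc=[]
1: 0x20 (blk 4, set 0) → L1-HIT  vc=[]
2: 0xa3 (blk 20, set 0) → MISS  vc=[4]
3: 0x26 (blk 4, set 0) → VC-HIT  vc=[20]
4: 0x22 (blk 4, set 0) → L1-HIT  vc=[20]
5: 0xa6 (blk 20, set 0) → VC-HIT  vc=[4]
6: 0x25 (blk 4, set 0) → VC-HIT  vc=[20]
7: 0x27 (blk 4, set 0) → L1-HIT  vc=[20]
8: 0xa7 (blk 20, set 0) → VC-HIT  vc=[4]
9: 0x21 (blk 4, set 0) → VC-HIT  vc=[20]
10: 0xa6 (blk 20, set 0) → VC-HIT  vc=[4]
11: 0x4d (blk 9, set 1) → MISS  vc=[4]
12: 0x25 (blk 4, set 0) → VC-HIT  vc=[20]
13: 0xa5 (blk 20, set 0) → VC-HIT  vc=[4]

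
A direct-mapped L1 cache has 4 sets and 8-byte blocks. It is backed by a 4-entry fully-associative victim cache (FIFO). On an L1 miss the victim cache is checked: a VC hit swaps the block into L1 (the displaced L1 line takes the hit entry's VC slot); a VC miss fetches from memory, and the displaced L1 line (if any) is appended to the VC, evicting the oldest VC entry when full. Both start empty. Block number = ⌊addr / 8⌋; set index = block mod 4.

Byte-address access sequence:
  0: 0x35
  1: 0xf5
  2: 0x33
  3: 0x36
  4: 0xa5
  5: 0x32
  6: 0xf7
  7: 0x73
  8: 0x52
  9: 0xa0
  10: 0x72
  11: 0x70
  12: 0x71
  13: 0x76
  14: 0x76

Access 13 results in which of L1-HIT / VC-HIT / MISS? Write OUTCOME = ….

OUTCOME = L1-HIT

0: 0x35 (blk 6, set 2) → MISS  vc=[]
1: 0xf5 (blk 30, set 2) → MISS  vc=[6]
2: 0x33 (blk 6, set 2) → VC-HIT  vc=[30]
3: 0x36 (blk 6, set 2) → L1-HIT  vc=[30]
4: 0xa5 (blk 20, set 0) → MISS  vc=[30]
5: 0x32 (blk 6, set 2) → L1-HIT  vc=[30]
6: 0xf7 (blk 30, set 2) → VC-HIT  vc=[6]
7: 0x73 (blk 14, set 2) → MISS  vc=[6, 30]
8: 0x52 (blk 10, set 2) → MISS  vc=[6, 30, 14]
9: 0xa0 (blk 20, set 0) → L1-HIT  vc=[6, 30, 14]
10: 0x72 (blk 14, set 2) → VC-HIT  vc=[6, 30, 10]
11: 0x70 (blk 14, set 2) → L1-HIT  vc=[6, 30, 10]
12: 0x71 (blk 14, set 2) → L1-HIT  vc=[6, 30, 10]
13: 0x76 (blk 14, set 2) → L1-HIT  vc=[6, 30, 10]
14: 0x76 (blk 14, set 2) → L1-HIT  vc=[6, 30, 10]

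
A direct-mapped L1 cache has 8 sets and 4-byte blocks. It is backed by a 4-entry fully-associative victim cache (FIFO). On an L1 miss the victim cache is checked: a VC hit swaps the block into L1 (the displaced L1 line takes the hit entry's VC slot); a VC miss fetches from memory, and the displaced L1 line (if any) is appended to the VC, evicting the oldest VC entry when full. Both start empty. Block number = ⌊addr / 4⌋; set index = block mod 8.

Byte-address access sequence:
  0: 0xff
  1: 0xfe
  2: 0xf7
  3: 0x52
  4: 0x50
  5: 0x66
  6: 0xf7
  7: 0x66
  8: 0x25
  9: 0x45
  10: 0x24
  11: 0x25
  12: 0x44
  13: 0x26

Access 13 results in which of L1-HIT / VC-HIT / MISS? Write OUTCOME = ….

  [0] addr=0xff blk=63 s=7: MISS | VC []
  [1] addr=0xfe blk=63 s=7: L1-HIT | VC []
  [2] addr=0xf7 blk=61 s=5: MISS | VC []
  [3] addr=0x52 blk=20 s=4: MISS | VC []
  [4] addr=0x50 blk=20 s=4: L1-HIT | VC []
  [5] addr=0x66 blk=25 s=1: MISS | VC []
  [6] addr=0xf7 blk=61 s=5: L1-HIT | VC []
  [7] addr=0x66 blk=25 s=1: L1-HIT | VC []
  [8] addr=0x25 blk=9 s=1: MISS | VC [25]
  [9] addr=0x45 blk=17 s=1: MISS | VC [25, 9]
  [10] addr=0x24 blk=9 s=1: VC-HIT | VC [25, 17]
  [11] addr=0x25 blk=9 s=1: L1-HIT | VC [25, 17]
  [12] addr=0x44 blk=17 s=1: VC-HIT | VC [25, 9]
  [13] addr=0x26 blk=9 s=1: VC-HIT | VC [25, 17]

OUTCOME = VC-HIT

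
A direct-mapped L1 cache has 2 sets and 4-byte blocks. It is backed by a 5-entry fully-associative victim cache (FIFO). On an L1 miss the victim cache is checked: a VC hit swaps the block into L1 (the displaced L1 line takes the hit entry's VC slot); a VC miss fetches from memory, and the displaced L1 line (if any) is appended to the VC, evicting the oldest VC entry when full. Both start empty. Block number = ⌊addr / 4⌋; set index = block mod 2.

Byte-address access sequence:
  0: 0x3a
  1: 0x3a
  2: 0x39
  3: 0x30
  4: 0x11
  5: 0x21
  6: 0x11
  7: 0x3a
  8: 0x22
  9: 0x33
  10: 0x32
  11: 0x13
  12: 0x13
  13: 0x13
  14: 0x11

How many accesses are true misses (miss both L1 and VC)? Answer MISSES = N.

  [0] addr=0x3a blk=14 s=0: MISS | VC []
  [1] addr=0x3a blk=14 s=0: L1-HIT | VC []
  [2] addr=0x39 blk=14 s=0: L1-HIT | VC []
  [3] addr=0x30 blk=12 s=0: MISS | VC [14]
  [4] addr=0x11 blk=4 s=0: MISS | VC [14, 12]
  [5] addr=0x21 blk=8 s=0: MISS | VC [14, 12, 4]
  [6] addr=0x11 blk=4 s=0: VC-HIT | VC [14, 12, 8]
  [7] addr=0x3a blk=14 s=0: VC-HIT | VC [4, 12, 8]
  [8] addr=0x22 blk=8 s=0: VC-HIT | VC [4, 12, 14]
  [9] addr=0x33 blk=12 s=0: VC-HIT | VC [4, 8, 14]
  [10] addr=0x32 blk=12 s=0: L1-HIT | VC [4, 8, 14]
  [11] addr=0x13 blk=4 s=0: VC-HIT | VC [12, 8, 14]
  [12] addr=0x13 blk=4 s=0: L1-HIT | VC [12, 8, 14]
  [13] addr=0x13 blk=4 s=0: L1-HIT | VC [12, 8, 14]
  [14] addr=0x11 blk=4 s=0: L1-HIT | VC [12, 8, 14]

MISSES = 4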